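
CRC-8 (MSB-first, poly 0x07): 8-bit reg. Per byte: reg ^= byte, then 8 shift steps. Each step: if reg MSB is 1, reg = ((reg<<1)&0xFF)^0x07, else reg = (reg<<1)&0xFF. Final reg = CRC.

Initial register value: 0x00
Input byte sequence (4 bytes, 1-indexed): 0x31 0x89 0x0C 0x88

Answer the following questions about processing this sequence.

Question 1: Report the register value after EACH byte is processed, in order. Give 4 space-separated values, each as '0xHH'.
0x97 0x5A 0xA5 0xC3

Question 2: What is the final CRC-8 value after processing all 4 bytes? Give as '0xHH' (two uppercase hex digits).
After byte 1 (0x31): reg=0x97
After byte 2 (0x89): reg=0x5A
After byte 3 (0x0C): reg=0xA5
After byte 4 (0x88): reg=0xC3

Answer: 0xC3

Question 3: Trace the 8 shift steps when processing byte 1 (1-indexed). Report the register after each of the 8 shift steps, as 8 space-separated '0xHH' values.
Answer: 0x62 0xC4 0x8F 0x19 0x32 0x64 0xC8 0x97

Derivation:
Register before byte 1: 0x00
After XOR with byte 0x31: 0x31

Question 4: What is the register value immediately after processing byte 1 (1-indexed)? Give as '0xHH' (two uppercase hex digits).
Answer: 0x97

Derivation:
After byte 1 (0x31): reg=0x97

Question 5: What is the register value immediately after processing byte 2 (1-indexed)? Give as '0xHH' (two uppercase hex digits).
Answer: 0x5A

Derivation:
After byte 1 (0x31): reg=0x97
After byte 2 (0x89): reg=0x5A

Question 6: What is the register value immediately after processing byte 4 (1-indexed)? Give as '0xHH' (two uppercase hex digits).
Answer: 0xC3

Derivation:
After byte 1 (0x31): reg=0x97
After byte 2 (0x89): reg=0x5A
After byte 3 (0x0C): reg=0xA5
After byte 4 (0x88): reg=0xC3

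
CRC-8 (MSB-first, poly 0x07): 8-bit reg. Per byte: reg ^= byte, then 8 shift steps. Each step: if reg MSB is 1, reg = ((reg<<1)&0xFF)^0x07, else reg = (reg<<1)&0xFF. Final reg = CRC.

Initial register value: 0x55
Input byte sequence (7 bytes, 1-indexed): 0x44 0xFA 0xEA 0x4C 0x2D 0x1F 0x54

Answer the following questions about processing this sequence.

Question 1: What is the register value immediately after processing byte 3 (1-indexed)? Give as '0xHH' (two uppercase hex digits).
Answer: 0xC7

Derivation:
After byte 1 (0x44): reg=0x77
After byte 2 (0xFA): reg=0xAA
After byte 3 (0xEA): reg=0xC7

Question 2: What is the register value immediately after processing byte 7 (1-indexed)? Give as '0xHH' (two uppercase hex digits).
Answer: 0x56

Derivation:
After byte 1 (0x44): reg=0x77
After byte 2 (0xFA): reg=0xAA
After byte 3 (0xEA): reg=0xC7
After byte 4 (0x4C): reg=0xB8
After byte 5 (0x2D): reg=0xE2
After byte 6 (0x1F): reg=0xFD
After byte 7 (0x54): reg=0x56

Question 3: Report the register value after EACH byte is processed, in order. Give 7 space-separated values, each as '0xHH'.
0x77 0xAA 0xC7 0xB8 0xE2 0xFD 0x56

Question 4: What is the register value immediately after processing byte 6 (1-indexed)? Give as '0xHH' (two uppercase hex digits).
After byte 1 (0x44): reg=0x77
After byte 2 (0xFA): reg=0xAA
After byte 3 (0xEA): reg=0xC7
After byte 4 (0x4C): reg=0xB8
After byte 5 (0x2D): reg=0xE2
After byte 6 (0x1F): reg=0xFD

Answer: 0xFD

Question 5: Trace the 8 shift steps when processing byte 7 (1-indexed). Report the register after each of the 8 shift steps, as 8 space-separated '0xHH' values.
After byte 1 (0x44): reg=0x77
After byte 2 (0xFA): reg=0xAA
After byte 3 (0xEA): reg=0xC7
After byte 4 (0x4C): reg=0xB8
After byte 5 (0x2D): reg=0xE2
After byte 6 (0x1F): reg=0xFD
Register before byte 7: 0xFD
After XOR with byte 0x54: 0xA9

Answer: 0x55 0xAA 0x53 0xA6 0x4B 0x96 0x2B 0x56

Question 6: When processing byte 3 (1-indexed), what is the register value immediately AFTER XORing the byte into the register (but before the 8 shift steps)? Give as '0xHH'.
Answer: 0x40

Derivation:
Register before byte 3: 0xAA
Byte 3: 0xEA
0xAA XOR 0xEA = 0x40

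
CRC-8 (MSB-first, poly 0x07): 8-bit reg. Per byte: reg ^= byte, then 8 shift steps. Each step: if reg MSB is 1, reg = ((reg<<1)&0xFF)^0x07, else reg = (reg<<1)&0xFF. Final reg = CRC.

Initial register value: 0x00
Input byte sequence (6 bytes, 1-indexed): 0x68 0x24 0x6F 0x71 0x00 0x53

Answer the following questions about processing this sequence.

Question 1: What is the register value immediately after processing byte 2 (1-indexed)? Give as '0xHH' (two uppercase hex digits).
After byte 1 (0x68): reg=0x1F
After byte 2 (0x24): reg=0xA1

Answer: 0xA1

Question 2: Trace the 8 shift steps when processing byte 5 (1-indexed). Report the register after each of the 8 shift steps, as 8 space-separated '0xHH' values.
After byte 1 (0x68): reg=0x1F
After byte 2 (0x24): reg=0xA1
After byte 3 (0x6F): reg=0x64
After byte 4 (0x71): reg=0x6B
Register before byte 5: 0x6B
After XOR with byte 0x00: 0x6B

Answer: 0xD6 0xAB 0x51 0xA2 0x43 0x86 0x0B 0x16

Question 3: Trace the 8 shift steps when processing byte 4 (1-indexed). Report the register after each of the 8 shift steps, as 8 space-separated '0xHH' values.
After byte 1 (0x68): reg=0x1F
After byte 2 (0x24): reg=0xA1
After byte 3 (0x6F): reg=0x64
Register before byte 4: 0x64
After XOR with byte 0x71: 0x15

Answer: 0x2A 0x54 0xA8 0x57 0xAE 0x5B 0xB6 0x6B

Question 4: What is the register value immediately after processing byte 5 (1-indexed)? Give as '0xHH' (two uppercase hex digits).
Answer: 0x16

Derivation:
After byte 1 (0x68): reg=0x1F
After byte 2 (0x24): reg=0xA1
After byte 3 (0x6F): reg=0x64
After byte 4 (0x71): reg=0x6B
After byte 5 (0x00): reg=0x16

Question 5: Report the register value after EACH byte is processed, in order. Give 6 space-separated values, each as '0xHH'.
0x1F 0xA1 0x64 0x6B 0x16 0xDC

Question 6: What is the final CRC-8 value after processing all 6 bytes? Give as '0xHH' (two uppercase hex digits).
Answer: 0xDC

Derivation:
After byte 1 (0x68): reg=0x1F
After byte 2 (0x24): reg=0xA1
After byte 3 (0x6F): reg=0x64
After byte 4 (0x71): reg=0x6B
After byte 5 (0x00): reg=0x16
After byte 6 (0x53): reg=0xDC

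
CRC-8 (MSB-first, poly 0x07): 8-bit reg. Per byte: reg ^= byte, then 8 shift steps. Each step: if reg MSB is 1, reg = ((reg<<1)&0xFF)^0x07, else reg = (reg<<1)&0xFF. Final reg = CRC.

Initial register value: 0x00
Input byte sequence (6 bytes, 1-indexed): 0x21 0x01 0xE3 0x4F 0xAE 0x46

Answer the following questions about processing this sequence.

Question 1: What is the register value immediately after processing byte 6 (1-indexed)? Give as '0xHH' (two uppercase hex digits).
Answer: 0xF4

Derivation:
After byte 1 (0x21): reg=0xE7
After byte 2 (0x01): reg=0xBC
After byte 3 (0xE3): reg=0x9A
After byte 4 (0x4F): reg=0x25
After byte 5 (0xAE): reg=0xB8
After byte 6 (0x46): reg=0xF4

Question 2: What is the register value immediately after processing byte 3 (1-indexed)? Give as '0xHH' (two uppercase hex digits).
After byte 1 (0x21): reg=0xE7
After byte 2 (0x01): reg=0xBC
After byte 3 (0xE3): reg=0x9A

Answer: 0x9A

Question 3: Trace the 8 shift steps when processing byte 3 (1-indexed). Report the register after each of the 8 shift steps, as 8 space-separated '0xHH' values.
After byte 1 (0x21): reg=0xE7
After byte 2 (0x01): reg=0xBC
Register before byte 3: 0xBC
After XOR with byte 0xE3: 0x5F

Answer: 0xBE 0x7B 0xF6 0xEB 0xD1 0xA5 0x4D 0x9A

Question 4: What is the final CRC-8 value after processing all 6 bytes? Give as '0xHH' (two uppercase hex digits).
Answer: 0xF4

Derivation:
After byte 1 (0x21): reg=0xE7
After byte 2 (0x01): reg=0xBC
After byte 3 (0xE3): reg=0x9A
After byte 4 (0x4F): reg=0x25
After byte 5 (0xAE): reg=0xB8
After byte 6 (0x46): reg=0xF4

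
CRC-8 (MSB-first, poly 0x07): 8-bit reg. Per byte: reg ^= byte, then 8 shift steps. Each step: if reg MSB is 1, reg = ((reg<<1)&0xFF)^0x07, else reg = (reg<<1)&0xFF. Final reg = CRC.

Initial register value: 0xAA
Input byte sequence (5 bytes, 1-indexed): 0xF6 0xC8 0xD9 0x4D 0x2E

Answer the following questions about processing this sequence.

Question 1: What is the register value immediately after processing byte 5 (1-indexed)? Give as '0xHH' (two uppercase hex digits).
Answer: 0x1B

Derivation:
After byte 1 (0xF6): reg=0x93
After byte 2 (0xC8): reg=0x86
After byte 3 (0xD9): reg=0x9A
After byte 4 (0x4D): reg=0x2B
After byte 5 (0x2E): reg=0x1B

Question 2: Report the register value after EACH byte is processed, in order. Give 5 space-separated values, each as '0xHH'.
0x93 0x86 0x9A 0x2B 0x1B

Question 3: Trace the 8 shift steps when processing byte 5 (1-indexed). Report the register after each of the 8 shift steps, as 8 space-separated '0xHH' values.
Answer: 0x0A 0x14 0x28 0x50 0xA0 0x47 0x8E 0x1B

Derivation:
After byte 1 (0xF6): reg=0x93
After byte 2 (0xC8): reg=0x86
After byte 3 (0xD9): reg=0x9A
After byte 4 (0x4D): reg=0x2B
Register before byte 5: 0x2B
After XOR with byte 0x2E: 0x05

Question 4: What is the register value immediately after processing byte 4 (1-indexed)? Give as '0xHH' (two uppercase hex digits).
After byte 1 (0xF6): reg=0x93
After byte 2 (0xC8): reg=0x86
After byte 3 (0xD9): reg=0x9A
After byte 4 (0x4D): reg=0x2B

Answer: 0x2B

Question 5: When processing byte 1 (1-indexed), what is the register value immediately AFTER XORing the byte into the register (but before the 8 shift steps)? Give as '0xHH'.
Answer: 0x5C

Derivation:
Register before byte 1: 0xAA
Byte 1: 0xF6
0xAA XOR 0xF6 = 0x5C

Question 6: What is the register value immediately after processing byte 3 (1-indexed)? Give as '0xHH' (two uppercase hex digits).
After byte 1 (0xF6): reg=0x93
After byte 2 (0xC8): reg=0x86
After byte 3 (0xD9): reg=0x9A

Answer: 0x9A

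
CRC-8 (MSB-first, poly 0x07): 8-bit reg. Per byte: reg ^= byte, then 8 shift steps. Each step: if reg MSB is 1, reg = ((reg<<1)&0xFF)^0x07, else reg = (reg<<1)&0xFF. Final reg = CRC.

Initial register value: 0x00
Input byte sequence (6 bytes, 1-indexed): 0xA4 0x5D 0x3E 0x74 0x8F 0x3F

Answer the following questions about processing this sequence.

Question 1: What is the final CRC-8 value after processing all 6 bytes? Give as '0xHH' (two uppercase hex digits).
After byte 1 (0xA4): reg=0x75
After byte 2 (0x5D): reg=0xD8
After byte 3 (0x3E): reg=0xBC
After byte 4 (0x74): reg=0x76
After byte 5 (0x8F): reg=0xE1
After byte 6 (0x3F): reg=0x14

Answer: 0x14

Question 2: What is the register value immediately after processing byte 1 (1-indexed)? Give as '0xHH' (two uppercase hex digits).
After byte 1 (0xA4): reg=0x75

Answer: 0x75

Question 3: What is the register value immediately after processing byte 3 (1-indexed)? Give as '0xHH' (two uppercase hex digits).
After byte 1 (0xA4): reg=0x75
After byte 2 (0x5D): reg=0xD8
After byte 3 (0x3E): reg=0xBC

Answer: 0xBC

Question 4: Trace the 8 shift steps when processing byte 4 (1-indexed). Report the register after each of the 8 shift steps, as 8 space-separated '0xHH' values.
Answer: 0x97 0x29 0x52 0xA4 0x4F 0x9E 0x3B 0x76

Derivation:
After byte 1 (0xA4): reg=0x75
After byte 2 (0x5D): reg=0xD8
After byte 3 (0x3E): reg=0xBC
Register before byte 4: 0xBC
After XOR with byte 0x74: 0xC8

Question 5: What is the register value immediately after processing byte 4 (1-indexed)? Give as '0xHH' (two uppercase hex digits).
Answer: 0x76

Derivation:
After byte 1 (0xA4): reg=0x75
After byte 2 (0x5D): reg=0xD8
After byte 3 (0x3E): reg=0xBC
After byte 4 (0x74): reg=0x76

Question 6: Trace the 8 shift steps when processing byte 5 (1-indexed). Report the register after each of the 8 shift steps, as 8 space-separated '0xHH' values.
After byte 1 (0xA4): reg=0x75
After byte 2 (0x5D): reg=0xD8
After byte 3 (0x3E): reg=0xBC
After byte 4 (0x74): reg=0x76
Register before byte 5: 0x76
After XOR with byte 0x8F: 0xF9

Answer: 0xF5 0xED 0xDD 0xBD 0x7D 0xFA 0xF3 0xE1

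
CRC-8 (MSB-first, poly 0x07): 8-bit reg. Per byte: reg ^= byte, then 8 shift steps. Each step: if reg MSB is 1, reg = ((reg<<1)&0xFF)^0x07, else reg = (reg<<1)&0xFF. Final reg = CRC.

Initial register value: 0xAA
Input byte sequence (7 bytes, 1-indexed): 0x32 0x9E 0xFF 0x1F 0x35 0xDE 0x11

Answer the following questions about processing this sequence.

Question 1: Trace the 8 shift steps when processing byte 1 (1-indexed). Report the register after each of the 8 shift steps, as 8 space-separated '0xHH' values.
Answer: 0x37 0x6E 0xDC 0xBF 0x79 0xF2 0xE3 0xC1

Derivation:
Register before byte 1: 0xAA
After XOR with byte 0x32: 0x98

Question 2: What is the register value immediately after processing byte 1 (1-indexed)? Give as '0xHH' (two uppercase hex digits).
After byte 1 (0x32): reg=0xC1

Answer: 0xC1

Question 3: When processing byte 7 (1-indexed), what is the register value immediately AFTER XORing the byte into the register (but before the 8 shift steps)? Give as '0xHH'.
Register before byte 7: 0x52
Byte 7: 0x11
0x52 XOR 0x11 = 0x43

Answer: 0x43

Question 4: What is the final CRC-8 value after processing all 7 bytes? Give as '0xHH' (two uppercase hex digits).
After byte 1 (0x32): reg=0xC1
After byte 2 (0x9E): reg=0x9A
After byte 3 (0xFF): reg=0x3C
After byte 4 (0x1F): reg=0xE9
After byte 5 (0x35): reg=0x1A
After byte 6 (0xDE): reg=0x52
After byte 7 (0x11): reg=0xCE

Answer: 0xCE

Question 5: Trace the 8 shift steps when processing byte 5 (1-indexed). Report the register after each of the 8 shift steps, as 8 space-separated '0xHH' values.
Answer: 0xBF 0x79 0xF2 0xE3 0xC1 0x85 0x0D 0x1A

Derivation:
After byte 1 (0x32): reg=0xC1
After byte 2 (0x9E): reg=0x9A
After byte 3 (0xFF): reg=0x3C
After byte 4 (0x1F): reg=0xE9
Register before byte 5: 0xE9
After XOR with byte 0x35: 0xDC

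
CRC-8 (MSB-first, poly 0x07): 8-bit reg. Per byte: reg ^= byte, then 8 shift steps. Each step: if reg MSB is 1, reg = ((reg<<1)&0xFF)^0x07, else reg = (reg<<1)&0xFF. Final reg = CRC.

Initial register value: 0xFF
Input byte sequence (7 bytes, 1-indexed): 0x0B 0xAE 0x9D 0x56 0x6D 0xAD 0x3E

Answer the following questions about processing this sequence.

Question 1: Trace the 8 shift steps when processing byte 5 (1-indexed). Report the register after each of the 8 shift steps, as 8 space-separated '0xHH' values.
After byte 1 (0x0B): reg=0xC2
After byte 2 (0xAE): reg=0x03
After byte 3 (0x9D): reg=0xD3
After byte 4 (0x56): reg=0x92
Register before byte 5: 0x92
After XOR with byte 0x6D: 0xFF

Answer: 0xF9 0xF5 0xED 0xDD 0xBD 0x7D 0xFA 0xF3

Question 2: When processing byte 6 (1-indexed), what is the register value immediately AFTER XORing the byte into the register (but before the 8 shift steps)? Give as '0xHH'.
Answer: 0x5E

Derivation:
Register before byte 6: 0xF3
Byte 6: 0xAD
0xF3 XOR 0xAD = 0x5E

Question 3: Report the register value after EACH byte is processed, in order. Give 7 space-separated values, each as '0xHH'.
0xC2 0x03 0xD3 0x92 0xF3 0x9D 0x60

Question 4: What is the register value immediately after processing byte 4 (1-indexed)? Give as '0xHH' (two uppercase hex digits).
Answer: 0x92

Derivation:
After byte 1 (0x0B): reg=0xC2
After byte 2 (0xAE): reg=0x03
After byte 3 (0x9D): reg=0xD3
After byte 4 (0x56): reg=0x92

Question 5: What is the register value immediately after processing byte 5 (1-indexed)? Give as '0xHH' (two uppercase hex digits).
Answer: 0xF3

Derivation:
After byte 1 (0x0B): reg=0xC2
After byte 2 (0xAE): reg=0x03
After byte 3 (0x9D): reg=0xD3
After byte 4 (0x56): reg=0x92
After byte 5 (0x6D): reg=0xF3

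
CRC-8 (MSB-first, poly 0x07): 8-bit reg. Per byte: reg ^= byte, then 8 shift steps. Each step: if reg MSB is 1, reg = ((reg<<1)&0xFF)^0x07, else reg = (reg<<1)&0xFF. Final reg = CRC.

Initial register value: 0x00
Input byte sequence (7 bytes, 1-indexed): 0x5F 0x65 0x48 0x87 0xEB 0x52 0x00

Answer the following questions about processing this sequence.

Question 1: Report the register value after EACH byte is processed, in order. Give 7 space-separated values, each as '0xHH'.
0x9A 0xF3 0x28 0x44 0x44 0x62 0x29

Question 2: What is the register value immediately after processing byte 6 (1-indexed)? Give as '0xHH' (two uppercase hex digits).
Answer: 0x62

Derivation:
After byte 1 (0x5F): reg=0x9A
After byte 2 (0x65): reg=0xF3
After byte 3 (0x48): reg=0x28
After byte 4 (0x87): reg=0x44
After byte 5 (0xEB): reg=0x44
After byte 6 (0x52): reg=0x62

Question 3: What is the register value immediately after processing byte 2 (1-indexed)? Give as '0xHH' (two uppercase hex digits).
Answer: 0xF3

Derivation:
After byte 1 (0x5F): reg=0x9A
After byte 2 (0x65): reg=0xF3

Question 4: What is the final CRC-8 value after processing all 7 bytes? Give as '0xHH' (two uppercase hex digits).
Answer: 0x29

Derivation:
After byte 1 (0x5F): reg=0x9A
After byte 2 (0x65): reg=0xF3
After byte 3 (0x48): reg=0x28
After byte 4 (0x87): reg=0x44
After byte 5 (0xEB): reg=0x44
After byte 6 (0x52): reg=0x62
After byte 7 (0x00): reg=0x29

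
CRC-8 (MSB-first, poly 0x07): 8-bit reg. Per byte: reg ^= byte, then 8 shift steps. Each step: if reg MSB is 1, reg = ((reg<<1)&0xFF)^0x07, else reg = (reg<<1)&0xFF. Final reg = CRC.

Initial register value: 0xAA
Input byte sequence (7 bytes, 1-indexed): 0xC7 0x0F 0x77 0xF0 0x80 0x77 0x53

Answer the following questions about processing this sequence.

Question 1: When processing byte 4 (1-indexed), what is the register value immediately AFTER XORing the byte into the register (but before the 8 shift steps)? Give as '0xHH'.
Register before byte 4: 0xD5
Byte 4: 0xF0
0xD5 XOR 0xF0 = 0x25

Answer: 0x25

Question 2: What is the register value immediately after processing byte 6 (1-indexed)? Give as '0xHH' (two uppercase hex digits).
Answer: 0x77

Derivation:
After byte 1 (0xC7): reg=0x04
After byte 2 (0x0F): reg=0x31
After byte 3 (0x77): reg=0xD5
After byte 4 (0xF0): reg=0xFB
After byte 5 (0x80): reg=0x66
After byte 6 (0x77): reg=0x77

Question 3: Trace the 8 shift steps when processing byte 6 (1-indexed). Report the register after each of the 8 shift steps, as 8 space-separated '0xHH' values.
After byte 1 (0xC7): reg=0x04
After byte 2 (0x0F): reg=0x31
After byte 3 (0x77): reg=0xD5
After byte 4 (0xF0): reg=0xFB
After byte 5 (0x80): reg=0x66
Register before byte 6: 0x66
After XOR with byte 0x77: 0x11

Answer: 0x22 0x44 0x88 0x17 0x2E 0x5C 0xB8 0x77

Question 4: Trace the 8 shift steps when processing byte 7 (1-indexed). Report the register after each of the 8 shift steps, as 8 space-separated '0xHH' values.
Answer: 0x48 0x90 0x27 0x4E 0x9C 0x3F 0x7E 0xFC

Derivation:
After byte 1 (0xC7): reg=0x04
After byte 2 (0x0F): reg=0x31
After byte 3 (0x77): reg=0xD5
After byte 4 (0xF0): reg=0xFB
After byte 5 (0x80): reg=0x66
After byte 6 (0x77): reg=0x77
Register before byte 7: 0x77
After XOR with byte 0x53: 0x24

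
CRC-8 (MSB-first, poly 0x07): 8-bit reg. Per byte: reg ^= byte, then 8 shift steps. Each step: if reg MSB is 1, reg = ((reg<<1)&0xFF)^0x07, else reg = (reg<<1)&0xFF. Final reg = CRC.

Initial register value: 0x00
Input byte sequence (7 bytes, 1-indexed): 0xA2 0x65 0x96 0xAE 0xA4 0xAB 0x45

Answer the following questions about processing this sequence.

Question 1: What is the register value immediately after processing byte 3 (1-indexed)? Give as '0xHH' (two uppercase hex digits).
Answer: 0xC1

Derivation:
After byte 1 (0xA2): reg=0x67
After byte 2 (0x65): reg=0x0E
After byte 3 (0x96): reg=0xC1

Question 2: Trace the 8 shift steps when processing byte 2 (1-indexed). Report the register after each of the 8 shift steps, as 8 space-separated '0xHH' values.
Answer: 0x04 0x08 0x10 0x20 0x40 0x80 0x07 0x0E

Derivation:
After byte 1 (0xA2): reg=0x67
Register before byte 2: 0x67
After XOR with byte 0x65: 0x02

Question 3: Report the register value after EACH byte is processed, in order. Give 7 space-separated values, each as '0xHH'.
0x67 0x0E 0xC1 0x0A 0x43 0x96 0x37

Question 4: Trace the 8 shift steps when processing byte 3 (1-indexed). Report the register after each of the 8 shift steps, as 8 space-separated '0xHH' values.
After byte 1 (0xA2): reg=0x67
After byte 2 (0x65): reg=0x0E
Register before byte 3: 0x0E
After XOR with byte 0x96: 0x98

Answer: 0x37 0x6E 0xDC 0xBF 0x79 0xF2 0xE3 0xC1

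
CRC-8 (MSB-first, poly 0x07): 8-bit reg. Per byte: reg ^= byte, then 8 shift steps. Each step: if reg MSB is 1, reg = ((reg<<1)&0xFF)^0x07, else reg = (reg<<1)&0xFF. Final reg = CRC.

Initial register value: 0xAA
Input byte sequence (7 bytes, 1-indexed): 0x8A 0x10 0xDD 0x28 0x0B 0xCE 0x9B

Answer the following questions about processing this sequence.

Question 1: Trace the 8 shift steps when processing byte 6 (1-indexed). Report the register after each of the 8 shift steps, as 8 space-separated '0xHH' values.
After byte 1 (0x8A): reg=0xE0
After byte 2 (0x10): reg=0xDE
After byte 3 (0xDD): reg=0x09
After byte 4 (0x28): reg=0xE7
After byte 5 (0x0B): reg=0x8A
Register before byte 6: 0x8A
After XOR with byte 0xCE: 0x44

Answer: 0x88 0x17 0x2E 0x5C 0xB8 0x77 0xEE 0xDB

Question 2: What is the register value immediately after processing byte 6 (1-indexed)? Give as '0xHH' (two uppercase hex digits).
After byte 1 (0x8A): reg=0xE0
After byte 2 (0x10): reg=0xDE
After byte 3 (0xDD): reg=0x09
After byte 4 (0x28): reg=0xE7
After byte 5 (0x0B): reg=0x8A
After byte 6 (0xCE): reg=0xDB

Answer: 0xDB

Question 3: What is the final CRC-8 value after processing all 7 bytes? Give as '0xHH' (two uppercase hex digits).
After byte 1 (0x8A): reg=0xE0
After byte 2 (0x10): reg=0xDE
After byte 3 (0xDD): reg=0x09
After byte 4 (0x28): reg=0xE7
After byte 5 (0x0B): reg=0x8A
After byte 6 (0xCE): reg=0xDB
After byte 7 (0x9B): reg=0xC7

Answer: 0xC7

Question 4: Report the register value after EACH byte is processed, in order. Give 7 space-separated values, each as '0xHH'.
0xE0 0xDE 0x09 0xE7 0x8A 0xDB 0xC7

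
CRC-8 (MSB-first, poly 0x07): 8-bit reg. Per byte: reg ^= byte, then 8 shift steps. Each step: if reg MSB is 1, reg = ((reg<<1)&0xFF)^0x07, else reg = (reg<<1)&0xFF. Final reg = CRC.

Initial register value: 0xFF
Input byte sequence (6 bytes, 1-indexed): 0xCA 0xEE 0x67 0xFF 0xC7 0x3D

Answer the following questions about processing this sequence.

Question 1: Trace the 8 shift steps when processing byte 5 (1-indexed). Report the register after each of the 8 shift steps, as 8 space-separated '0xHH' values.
After byte 1 (0xCA): reg=0x8B
After byte 2 (0xEE): reg=0x3C
After byte 3 (0x67): reg=0x86
After byte 4 (0xFF): reg=0x68
Register before byte 5: 0x68
After XOR with byte 0xC7: 0xAF

Answer: 0x59 0xB2 0x63 0xC6 0x8B 0x11 0x22 0x44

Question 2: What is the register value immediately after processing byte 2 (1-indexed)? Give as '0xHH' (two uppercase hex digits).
After byte 1 (0xCA): reg=0x8B
After byte 2 (0xEE): reg=0x3C

Answer: 0x3C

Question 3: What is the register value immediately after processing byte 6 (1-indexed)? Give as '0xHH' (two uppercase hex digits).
After byte 1 (0xCA): reg=0x8B
After byte 2 (0xEE): reg=0x3C
After byte 3 (0x67): reg=0x86
After byte 4 (0xFF): reg=0x68
After byte 5 (0xC7): reg=0x44
After byte 6 (0x3D): reg=0x68

Answer: 0x68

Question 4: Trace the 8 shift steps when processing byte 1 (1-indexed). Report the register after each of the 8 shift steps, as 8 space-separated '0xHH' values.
Register before byte 1: 0xFF
After XOR with byte 0xCA: 0x35

Answer: 0x6A 0xD4 0xAF 0x59 0xB2 0x63 0xC6 0x8B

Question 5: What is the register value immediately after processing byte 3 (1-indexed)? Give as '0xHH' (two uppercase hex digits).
After byte 1 (0xCA): reg=0x8B
After byte 2 (0xEE): reg=0x3C
After byte 3 (0x67): reg=0x86

Answer: 0x86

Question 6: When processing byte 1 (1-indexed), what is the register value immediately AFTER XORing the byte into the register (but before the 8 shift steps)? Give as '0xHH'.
Register before byte 1: 0xFF
Byte 1: 0xCA
0xFF XOR 0xCA = 0x35

Answer: 0x35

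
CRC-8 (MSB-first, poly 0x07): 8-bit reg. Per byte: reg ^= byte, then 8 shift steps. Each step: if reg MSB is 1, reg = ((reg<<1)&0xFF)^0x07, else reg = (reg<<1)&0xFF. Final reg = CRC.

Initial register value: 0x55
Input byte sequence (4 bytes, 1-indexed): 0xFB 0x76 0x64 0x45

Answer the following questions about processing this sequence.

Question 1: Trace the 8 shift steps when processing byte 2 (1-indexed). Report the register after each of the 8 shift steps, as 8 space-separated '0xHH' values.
Answer: 0x6A 0xD4 0xAF 0x59 0xB2 0x63 0xC6 0x8B

Derivation:
After byte 1 (0xFB): reg=0x43
Register before byte 2: 0x43
After XOR with byte 0x76: 0x35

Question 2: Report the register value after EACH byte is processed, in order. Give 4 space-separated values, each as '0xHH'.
0x43 0x8B 0x83 0x5C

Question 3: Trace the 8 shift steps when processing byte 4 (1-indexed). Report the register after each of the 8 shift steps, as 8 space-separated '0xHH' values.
Answer: 0x8B 0x11 0x22 0x44 0x88 0x17 0x2E 0x5C

Derivation:
After byte 1 (0xFB): reg=0x43
After byte 2 (0x76): reg=0x8B
After byte 3 (0x64): reg=0x83
Register before byte 4: 0x83
After XOR with byte 0x45: 0xC6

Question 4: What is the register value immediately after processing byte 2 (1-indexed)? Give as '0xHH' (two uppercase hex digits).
Answer: 0x8B

Derivation:
After byte 1 (0xFB): reg=0x43
After byte 2 (0x76): reg=0x8B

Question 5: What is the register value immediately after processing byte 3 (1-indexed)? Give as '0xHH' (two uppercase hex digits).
Answer: 0x83

Derivation:
After byte 1 (0xFB): reg=0x43
After byte 2 (0x76): reg=0x8B
After byte 3 (0x64): reg=0x83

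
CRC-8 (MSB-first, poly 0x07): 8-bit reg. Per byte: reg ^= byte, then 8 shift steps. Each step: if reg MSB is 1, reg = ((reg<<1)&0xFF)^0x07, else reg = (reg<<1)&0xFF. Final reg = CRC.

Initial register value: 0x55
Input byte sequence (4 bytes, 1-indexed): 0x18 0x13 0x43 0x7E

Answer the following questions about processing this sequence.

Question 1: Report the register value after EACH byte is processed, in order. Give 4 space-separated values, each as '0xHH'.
0xE4 0xCB 0xB1 0x63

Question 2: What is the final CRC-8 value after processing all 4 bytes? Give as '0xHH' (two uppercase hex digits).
After byte 1 (0x18): reg=0xE4
After byte 2 (0x13): reg=0xCB
After byte 3 (0x43): reg=0xB1
After byte 4 (0x7E): reg=0x63

Answer: 0x63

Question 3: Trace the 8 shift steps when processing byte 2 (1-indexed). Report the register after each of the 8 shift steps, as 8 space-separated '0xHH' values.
Answer: 0xE9 0xD5 0xAD 0x5D 0xBA 0x73 0xE6 0xCB

Derivation:
After byte 1 (0x18): reg=0xE4
Register before byte 2: 0xE4
After XOR with byte 0x13: 0xF7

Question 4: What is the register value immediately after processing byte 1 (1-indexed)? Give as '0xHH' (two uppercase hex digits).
Answer: 0xE4

Derivation:
After byte 1 (0x18): reg=0xE4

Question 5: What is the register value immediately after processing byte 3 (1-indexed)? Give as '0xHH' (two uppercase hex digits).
Answer: 0xB1

Derivation:
After byte 1 (0x18): reg=0xE4
After byte 2 (0x13): reg=0xCB
After byte 3 (0x43): reg=0xB1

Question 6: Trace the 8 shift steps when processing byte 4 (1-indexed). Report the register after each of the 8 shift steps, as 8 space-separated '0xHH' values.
Answer: 0x99 0x35 0x6A 0xD4 0xAF 0x59 0xB2 0x63

Derivation:
After byte 1 (0x18): reg=0xE4
After byte 2 (0x13): reg=0xCB
After byte 3 (0x43): reg=0xB1
Register before byte 4: 0xB1
After XOR with byte 0x7E: 0xCF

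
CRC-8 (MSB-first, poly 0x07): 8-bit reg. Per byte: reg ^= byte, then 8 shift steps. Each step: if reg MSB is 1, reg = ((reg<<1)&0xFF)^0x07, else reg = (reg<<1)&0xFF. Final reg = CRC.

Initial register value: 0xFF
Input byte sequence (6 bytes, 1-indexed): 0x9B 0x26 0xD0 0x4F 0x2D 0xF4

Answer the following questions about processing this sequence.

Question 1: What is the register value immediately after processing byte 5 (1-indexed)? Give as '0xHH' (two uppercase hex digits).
Answer: 0xED

Derivation:
After byte 1 (0x9B): reg=0x3B
After byte 2 (0x26): reg=0x53
After byte 3 (0xD0): reg=0x80
After byte 4 (0x4F): reg=0x63
After byte 5 (0x2D): reg=0xED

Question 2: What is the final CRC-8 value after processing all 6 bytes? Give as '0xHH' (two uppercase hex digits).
After byte 1 (0x9B): reg=0x3B
After byte 2 (0x26): reg=0x53
After byte 3 (0xD0): reg=0x80
After byte 4 (0x4F): reg=0x63
After byte 5 (0x2D): reg=0xED
After byte 6 (0xF4): reg=0x4F

Answer: 0x4F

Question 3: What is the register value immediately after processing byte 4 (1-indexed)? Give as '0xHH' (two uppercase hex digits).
After byte 1 (0x9B): reg=0x3B
After byte 2 (0x26): reg=0x53
After byte 3 (0xD0): reg=0x80
After byte 4 (0x4F): reg=0x63

Answer: 0x63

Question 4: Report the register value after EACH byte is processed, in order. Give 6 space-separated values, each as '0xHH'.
0x3B 0x53 0x80 0x63 0xED 0x4F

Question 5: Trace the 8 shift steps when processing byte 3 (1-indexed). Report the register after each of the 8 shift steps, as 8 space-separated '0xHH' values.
Answer: 0x01 0x02 0x04 0x08 0x10 0x20 0x40 0x80

Derivation:
After byte 1 (0x9B): reg=0x3B
After byte 2 (0x26): reg=0x53
Register before byte 3: 0x53
After XOR with byte 0xD0: 0x83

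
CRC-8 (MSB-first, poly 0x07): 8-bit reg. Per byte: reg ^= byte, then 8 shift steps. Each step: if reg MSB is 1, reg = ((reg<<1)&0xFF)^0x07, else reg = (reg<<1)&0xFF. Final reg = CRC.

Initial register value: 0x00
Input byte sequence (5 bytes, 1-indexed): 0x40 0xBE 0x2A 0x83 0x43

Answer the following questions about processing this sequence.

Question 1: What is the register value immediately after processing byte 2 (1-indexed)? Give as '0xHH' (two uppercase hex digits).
After byte 1 (0x40): reg=0xC7
After byte 2 (0xBE): reg=0x68

Answer: 0x68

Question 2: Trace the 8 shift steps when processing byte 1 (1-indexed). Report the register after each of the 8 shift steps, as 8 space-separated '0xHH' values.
Answer: 0x80 0x07 0x0E 0x1C 0x38 0x70 0xE0 0xC7

Derivation:
Register before byte 1: 0x00
After XOR with byte 0x40: 0x40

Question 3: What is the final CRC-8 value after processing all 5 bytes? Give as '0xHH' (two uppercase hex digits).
After byte 1 (0x40): reg=0xC7
After byte 2 (0xBE): reg=0x68
After byte 3 (0x2A): reg=0xC9
After byte 4 (0x83): reg=0xF1
After byte 5 (0x43): reg=0x17

Answer: 0x17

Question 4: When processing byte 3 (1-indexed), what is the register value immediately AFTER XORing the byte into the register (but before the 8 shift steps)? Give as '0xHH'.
Answer: 0x42

Derivation:
Register before byte 3: 0x68
Byte 3: 0x2A
0x68 XOR 0x2A = 0x42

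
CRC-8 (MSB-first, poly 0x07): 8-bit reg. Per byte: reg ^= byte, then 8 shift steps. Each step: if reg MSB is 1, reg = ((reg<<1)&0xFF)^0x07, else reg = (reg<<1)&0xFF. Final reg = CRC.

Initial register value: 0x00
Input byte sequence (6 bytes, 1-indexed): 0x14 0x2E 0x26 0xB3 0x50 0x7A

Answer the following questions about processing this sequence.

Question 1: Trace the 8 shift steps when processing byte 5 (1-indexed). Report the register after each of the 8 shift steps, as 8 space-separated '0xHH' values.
Answer: 0x87 0x09 0x12 0x24 0x48 0x90 0x27 0x4E

Derivation:
After byte 1 (0x14): reg=0x6C
After byte 2 (0x2E): reg=0xC9
After byte 3 (0x26): reg=0x83
After byte 4 (0xB3): reg=0x90
Register before byte 5: 0x90
After XOR with byte 0x50: 0xC0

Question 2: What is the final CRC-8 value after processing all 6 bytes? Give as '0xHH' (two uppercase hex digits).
After byte 1 (0x14): reg=0x6C
After byte 2 (0x2E): reg=0xC9
After byte 3 (0x26): reg=0x83
After byte 4 (0xB3): reg=0x90
After byte 5 (0x50): reg=0x4E
After byte 6 (0x7A): reg=0x8C

Answer: 0x8C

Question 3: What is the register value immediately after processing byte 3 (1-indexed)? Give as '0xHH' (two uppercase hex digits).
Answer: 0x83

Derivation:
After byte 1 (0x14): reg=0x6C
After byte 2 (0x2E): reg=0xC9
After byte 3 (0x26): reg=0x83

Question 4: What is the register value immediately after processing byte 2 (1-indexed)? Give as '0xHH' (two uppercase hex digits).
Answer: 0xC9

Derivation:
After byte 1 (0x14): reg=0x6C
After byte 2 (0x2E): reg=0xC9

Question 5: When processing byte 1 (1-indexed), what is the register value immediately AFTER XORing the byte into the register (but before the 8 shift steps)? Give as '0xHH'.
Answer: 0x14

Derivation:
Register before byte 1: 0x00
Byte 1: 0x14
0x00 XOR 0x14 = 0x14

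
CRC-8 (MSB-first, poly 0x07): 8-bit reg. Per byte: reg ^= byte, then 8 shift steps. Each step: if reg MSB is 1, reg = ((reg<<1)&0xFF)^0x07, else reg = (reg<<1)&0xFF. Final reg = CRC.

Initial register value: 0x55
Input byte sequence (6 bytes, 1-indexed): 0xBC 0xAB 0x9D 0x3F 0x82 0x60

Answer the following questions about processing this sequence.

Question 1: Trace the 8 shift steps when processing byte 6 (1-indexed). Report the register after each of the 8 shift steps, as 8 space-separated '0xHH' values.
Answer: 0xA7 0x49 0x92 0x23 0x46 0x8C 0x1F 0x3E

Derivation:
After byte 1 (0xBC): reg=0x91
After byte 2 (0xAB): reg=0xA6
After byte 3 (0x9D): reg=0xA1
After byte 4 (0x3F): reg=0xD3
After byte 5 (0x82): reg=0xB0
Register before byte 6: 0xB0
After XOR with byte 0x60: 0xD0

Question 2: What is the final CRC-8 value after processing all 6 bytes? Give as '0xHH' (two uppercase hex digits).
After byte 1 (0xBC): reg=0x91
After byte 2 (0xAB): reg=0xA6
After byte 3 (0x9D): reg=0xA1
After byte 4 (0x3F): reg=0xD3
After byte 5 (0x82): reg=0xB0
After byte 6 (0x60): reg=0x3E

Answer: 0x3E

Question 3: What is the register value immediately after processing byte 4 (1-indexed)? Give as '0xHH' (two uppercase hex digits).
After byte 1 (0xBC): reg=0x91
After byte 2 (0xAB): reg=0xA6
After byte 3 (0x9D): reg=0xA1
After byte 4 (0x3F): reg=0xD3

Answer: 0xD3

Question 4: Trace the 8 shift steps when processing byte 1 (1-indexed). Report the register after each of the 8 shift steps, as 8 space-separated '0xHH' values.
Answer: 0xD5 0xAD 0x5D 0xBA 0x73 0xE6 0xCB 0x91

Derivation:
Register before byte 1: 0x55
After XOR with byte 0xBC: 0xE9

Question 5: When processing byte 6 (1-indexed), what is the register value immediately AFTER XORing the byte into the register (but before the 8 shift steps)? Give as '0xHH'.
Answer: 0xD0

Derivation:
Register before byte 6: 0xB0
Byte 6: 0x60
0xB0 XOR 0x60 = 0xD0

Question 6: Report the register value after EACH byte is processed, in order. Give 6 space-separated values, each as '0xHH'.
0x91 0xA6 0xA1 0xD3 0xB0 0x3E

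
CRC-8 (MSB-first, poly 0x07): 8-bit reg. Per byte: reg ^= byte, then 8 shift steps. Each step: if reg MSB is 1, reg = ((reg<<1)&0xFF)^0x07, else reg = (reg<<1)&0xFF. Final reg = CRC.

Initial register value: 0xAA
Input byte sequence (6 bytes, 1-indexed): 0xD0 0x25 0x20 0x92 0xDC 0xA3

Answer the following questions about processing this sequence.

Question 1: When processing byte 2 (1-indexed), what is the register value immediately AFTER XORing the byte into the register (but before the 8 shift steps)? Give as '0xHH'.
Answer: 0x44

Derivation:
Register before byte 2: 0x61
Byte 2: 0x25
0x61 XOR 0x25 = 0x44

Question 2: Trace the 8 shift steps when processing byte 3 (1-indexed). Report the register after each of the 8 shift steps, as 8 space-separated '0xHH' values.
Answer: 0xF1 0xE5 0xCD 0x9D 0x3D 0x7A 0xF4 0xEF

Derivation:
After byte 1 (0xD0): reg=0x61
After byte 2 (0x25): reg=0xDB
Register before byte 3: 0xDB
After XOR with byte 0x20: 0xFB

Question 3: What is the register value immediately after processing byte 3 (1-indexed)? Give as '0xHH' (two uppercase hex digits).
Answer: 0xEF

Derivation:
After byte 1 (0xD0): reg=0x61
After byte 2 (0x25): reg=0xDB
After byte 3 (0x20): reg=0xEF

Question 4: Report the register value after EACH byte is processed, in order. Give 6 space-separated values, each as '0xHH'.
0x61 0xDB 0xEF 0x74 0x51 0xD0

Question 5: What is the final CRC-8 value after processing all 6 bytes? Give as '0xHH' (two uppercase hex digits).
Answer: 0xD0

Derivation:
After byte 1 (0xD0): reg=0x61
After byte 2 (0x25): reg=0xDB
After byte 3 (0x20): reg=0xEF
After byte 4 (0x92): reg=0x74
After byte 5 (0xDC): reg=0x51
After byte 6 (0xA3): reg=0xD0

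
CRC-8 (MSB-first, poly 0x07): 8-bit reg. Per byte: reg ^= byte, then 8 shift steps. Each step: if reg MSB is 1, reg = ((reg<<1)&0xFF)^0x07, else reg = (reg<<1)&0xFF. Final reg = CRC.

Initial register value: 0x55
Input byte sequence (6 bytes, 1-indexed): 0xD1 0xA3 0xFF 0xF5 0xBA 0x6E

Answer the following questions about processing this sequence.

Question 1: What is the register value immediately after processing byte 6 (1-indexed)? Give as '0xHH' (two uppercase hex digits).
Answer: 0xA0

Derivation:
After byte 1 (0xD1): reg=0x95
After byte 2 (0xA3): reg=0x82
After byte 3 (0xFF): reg=0x74
After byte 4 (0xF5): reg=0x8E
After byte 5 (0xBA): reg=0x8C
After byte 6 (0x6E): reg=0xA0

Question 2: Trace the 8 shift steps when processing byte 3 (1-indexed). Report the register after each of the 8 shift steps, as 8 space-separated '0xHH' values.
Answer: 0xFA 0xF3 0xE1 0xC5 0x8D 0x1D 0x3A 0x74

Derivation:
After byte 1 (0xD1): reg=0x95
After byte 2 (0xA3): reg=0x82
Register before byte 3: 0x82
After XOR with byte 0xFF: 0x7D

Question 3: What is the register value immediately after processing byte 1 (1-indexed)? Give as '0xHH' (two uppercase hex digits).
After byte 1 (0xD1): reg=0x95

Answer: 0x95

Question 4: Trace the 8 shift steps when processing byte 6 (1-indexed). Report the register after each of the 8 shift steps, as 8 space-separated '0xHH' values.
After byte 1 (0xD1): reg=0x95
After byte 2 (0xA3): reg=0x82
After byte 3 (0xFF): reg=0x74
After byte 4 (0xF5): reg=0x8E
After byte 5 (0xBA): reg=0x8C
Register before byte 6: 0x8C
After XOR with byte 0x6E: 0xE2

Answer: 0xC3 0x81 0x05 0x0A 0x14 0x28 0x50 0xA0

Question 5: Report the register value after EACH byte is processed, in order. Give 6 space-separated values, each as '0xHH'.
0x95 0x82 0x74 0x8E 0x8C 0xA0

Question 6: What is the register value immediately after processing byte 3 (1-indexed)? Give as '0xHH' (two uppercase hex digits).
Answer: 0x74

Derivation:
After byte 1 (0xD1): reg=0x95
After byte 2 (0xA3): reg=0x82
After byte 3 (0xFF): reg=0x74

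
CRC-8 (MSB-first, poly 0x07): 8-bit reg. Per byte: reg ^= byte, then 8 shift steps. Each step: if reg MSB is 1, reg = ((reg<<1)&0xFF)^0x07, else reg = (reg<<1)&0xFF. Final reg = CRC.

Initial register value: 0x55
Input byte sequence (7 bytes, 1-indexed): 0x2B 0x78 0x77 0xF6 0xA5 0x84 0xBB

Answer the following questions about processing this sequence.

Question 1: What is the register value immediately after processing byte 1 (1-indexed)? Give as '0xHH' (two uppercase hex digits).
After byte 1 (0x2B): reg=0x7D

Answer: 0x7D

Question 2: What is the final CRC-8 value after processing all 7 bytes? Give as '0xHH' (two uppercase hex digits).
Answer: 0x0F

Derivation:
After byte 1 (0x2B): reg=0x7D
After byte 2 (0x78): reg=0x1B
After byte 3 (0x77): reg=0x03
After byte 4 (0xF6): reg=0xC5
After byte 5 (0xA5): reg=0x27
After byte 6 (0x84): reg=0x60
After byte 7 (0xBB): reg=0x0F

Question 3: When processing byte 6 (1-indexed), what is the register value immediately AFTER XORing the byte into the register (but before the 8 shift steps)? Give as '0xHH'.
Answer: 0xA3

Derivation:
Register before byte 6: 0x27
Byte 6: 0x84
0x27 XOR 0x84 = 0xA3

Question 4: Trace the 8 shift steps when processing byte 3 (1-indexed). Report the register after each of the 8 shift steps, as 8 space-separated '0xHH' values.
Answer: 0xD8 0xB7 0x69 0xD2 0xA3 0x41 0x82 0x03

Derivation:
After byte 1 (0x2B): reg=0x7D
After byte 2 (0x78): reg=0x1B
Register before byte 3: 0x1B
After XOR with byte 0x77: 0x6C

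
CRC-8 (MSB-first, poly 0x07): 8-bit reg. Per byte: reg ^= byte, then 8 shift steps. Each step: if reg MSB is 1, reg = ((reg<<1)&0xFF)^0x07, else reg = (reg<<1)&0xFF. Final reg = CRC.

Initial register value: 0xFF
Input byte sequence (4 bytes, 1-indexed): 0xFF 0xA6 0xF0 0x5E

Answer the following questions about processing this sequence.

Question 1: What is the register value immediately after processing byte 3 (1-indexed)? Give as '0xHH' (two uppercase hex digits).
After byte 1 (0xFF): reg=0x00
After byte 2 (0xA6): reg=0x7B
After byte 3 (0xF0): reg=0xB8

Answer: 0xB8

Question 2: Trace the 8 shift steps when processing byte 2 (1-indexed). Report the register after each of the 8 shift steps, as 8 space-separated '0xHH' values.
Answer: 0x4B 0x96 0x2B 0x56 0xAC 0x5F 0xBE 0x7B

Derivation:
After byte 1 (0xFF): reg=0x00
Register before byte 2: 0x00
After XOR with byte 0xA6: 0xA6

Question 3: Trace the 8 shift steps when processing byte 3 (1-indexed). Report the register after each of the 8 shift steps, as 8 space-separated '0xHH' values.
After byte 1 (0xFF): reg=0x00
After byte 2 (0xA6): reg=0x7B
Register before byte 3: 0x7B
After XOR with byte 0xF0: 0x8B

Answer: 0x11 0x22 0x44 0x88 0x17 0x2E 0x5C 0xB8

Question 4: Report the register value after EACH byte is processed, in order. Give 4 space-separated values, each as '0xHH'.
0x00 0x7B 0xB8 0xBC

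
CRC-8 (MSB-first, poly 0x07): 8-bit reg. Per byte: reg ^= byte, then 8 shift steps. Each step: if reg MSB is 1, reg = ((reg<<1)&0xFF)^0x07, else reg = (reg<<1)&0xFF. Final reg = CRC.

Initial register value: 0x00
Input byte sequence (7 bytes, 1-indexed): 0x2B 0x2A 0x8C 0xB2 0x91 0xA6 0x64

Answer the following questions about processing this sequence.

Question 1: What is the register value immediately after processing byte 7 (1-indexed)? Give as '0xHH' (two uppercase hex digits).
Answer: 0x21

Derivation:
After byte 1 (0x2B): reg=0xD1
After byte 2 (0x2A): reg=0xEF
After byte 3 (0x8C): reg=0x2E
After byte 4 (0xB2): reg=0xDD
After byte 5 (0x91): reg=0xE3
After byte 6 (0xA6): reg=0xDC
After byte 7 (0x64): reg=0x21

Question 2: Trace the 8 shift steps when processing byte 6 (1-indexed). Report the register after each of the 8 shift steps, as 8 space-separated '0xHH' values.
After byte 1 (0x2B): reg=0xD1
After byte 2 (0x2A): reg=0xEF
After byte 3 (0x8C): reg=0x2E
After byte 4 (0xB2): reg=0xDD
After byte 5 (0x91): reg=0xE3
Register before byte 6: 0xE3
After XOR with byte 0xA6: 0x45

Answer: 0x8A 0x13 0x26 0x4C 0x98 0x37 0x6E 0xDC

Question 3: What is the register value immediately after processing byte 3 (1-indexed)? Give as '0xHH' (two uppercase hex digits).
Answer: 0x2E

Derivation:
After byte 1 (0x2B): reg=0xD1
After byte 2 (0x2A): reg=0xEF
After byte 3 (0x8C): reg=0x2E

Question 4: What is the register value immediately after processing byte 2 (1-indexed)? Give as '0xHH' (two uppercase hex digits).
Answer: 0xEF

Derivation:
After byte 1 (0x2B): reg=0xD1
After byte 2 (0x2A): reg=0xEF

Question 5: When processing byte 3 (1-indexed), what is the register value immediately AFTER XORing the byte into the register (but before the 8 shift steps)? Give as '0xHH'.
Register before byte 3: 0xEF
Byte 3: 0x8C
0xEF XOR 0x8C = 0x63

Answer: 0x63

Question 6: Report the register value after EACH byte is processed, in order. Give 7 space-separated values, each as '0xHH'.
0xD1 0xEF 0x2E 0xDD 0xE3 0xDC 0x21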